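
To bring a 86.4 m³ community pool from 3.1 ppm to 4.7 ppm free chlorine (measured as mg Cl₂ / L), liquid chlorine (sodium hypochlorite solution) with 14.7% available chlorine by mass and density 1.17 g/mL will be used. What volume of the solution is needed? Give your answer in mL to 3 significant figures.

Volume: 86.4 m³ = 86,400 L.
Chlorine deficit: 4.7 − 3.1 = 1.6 ppm = 1.6 mg/L as Cl₂.
Cl₂ equivalent needed: 1.6 mg/L × 86,400 L = 138,200 mg = 138.2 g.
Product at 14.7% available chlorine: 138.2 / 0.147 = 940.4 g.
Volume at density 1.17 g/mL: 940.4 g ÷ 1.17 g/mL = 803.8 mL.

804 mL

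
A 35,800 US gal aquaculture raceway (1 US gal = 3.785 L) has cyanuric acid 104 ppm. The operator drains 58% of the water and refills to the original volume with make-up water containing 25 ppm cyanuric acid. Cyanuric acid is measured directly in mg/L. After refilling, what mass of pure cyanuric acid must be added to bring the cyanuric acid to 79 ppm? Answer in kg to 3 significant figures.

2.82 kg

Volume: 35,800 US gal × 3.785 L/gal = 135,503 L.
After draining 58% and refilling: 104 × 0.42 + 25 × 0.58 = 58.18 ppm.
Deficit to target: 79 − 58.18 = 20.82 mg/L.
Mass: 20.82 mg/L × 135,503 L = 2821 g cyanuric acid.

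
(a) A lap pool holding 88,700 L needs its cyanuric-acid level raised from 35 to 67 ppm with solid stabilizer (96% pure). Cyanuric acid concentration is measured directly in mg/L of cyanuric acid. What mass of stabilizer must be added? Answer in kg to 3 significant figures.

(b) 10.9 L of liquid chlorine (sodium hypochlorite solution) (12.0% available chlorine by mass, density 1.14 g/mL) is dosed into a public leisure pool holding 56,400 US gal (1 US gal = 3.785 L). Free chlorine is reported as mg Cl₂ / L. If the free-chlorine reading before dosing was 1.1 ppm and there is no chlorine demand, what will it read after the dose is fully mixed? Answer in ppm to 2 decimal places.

(a) 2.96 kg; (b) 8.09 ppm

(a) CYA to add: (67 − 35) = 32 mg/L × 88,700 L = 2838 g cyanuric acid.
(a) At 96% purity: 2838 / 0.96 = 2957 g product.

(b) Volume: 56,400 US gal × 3.785 L/gal = 213,474 L.
(b) Mass of solution: 10.9 L × 1000 mL/L × 1.14 g/mL = 12,430 g.
(b) Available chlorine delivered: 12,430 g × 0.12 = 1491 g as Cl₂.
(b) Concentration rise: 1491 g / 213,474 L = 6.985 mg/L = 6.99 ppm.
(b) Final FC: 1.1 + 6.99 = 8.09 ppm.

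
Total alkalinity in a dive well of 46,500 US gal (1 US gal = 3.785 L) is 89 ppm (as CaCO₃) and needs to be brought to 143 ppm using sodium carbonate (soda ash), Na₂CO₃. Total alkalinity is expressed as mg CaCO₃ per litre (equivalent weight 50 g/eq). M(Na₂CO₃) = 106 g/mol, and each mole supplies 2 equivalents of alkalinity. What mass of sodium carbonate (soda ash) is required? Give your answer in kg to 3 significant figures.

10.1 kg

Volume: 46,500 US gal × 3.785 L/gal = 176,002 L.
Alkalinity to add: (143 − 89) = 54 mg/L as CaCO₃ × 176,002 L = 9504 g as CaCO₃.
Equivalents: 9504 g ÷ 50 g/eq = 190.1 eq.
Each mole of Na₂CO₃ supplies 2 eq, so 190.1 / 2 = 95.04 mol.
Mass: 95.04 mol × 106 g/mol = 10,070 g.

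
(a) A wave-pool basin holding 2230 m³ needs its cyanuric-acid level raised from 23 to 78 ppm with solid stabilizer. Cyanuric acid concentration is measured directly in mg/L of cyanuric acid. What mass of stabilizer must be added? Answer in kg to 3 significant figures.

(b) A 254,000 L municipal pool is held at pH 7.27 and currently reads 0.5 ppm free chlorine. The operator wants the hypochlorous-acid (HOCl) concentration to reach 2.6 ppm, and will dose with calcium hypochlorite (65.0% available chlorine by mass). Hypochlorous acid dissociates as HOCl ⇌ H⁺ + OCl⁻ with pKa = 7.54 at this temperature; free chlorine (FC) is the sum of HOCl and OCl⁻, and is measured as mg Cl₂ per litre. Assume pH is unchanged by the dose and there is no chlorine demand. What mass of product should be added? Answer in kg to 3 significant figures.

(a) Volume: 2230 m³ = 2,230,000 L.
(a) CYA to add: (78 − 23) = 55 mg/L × 2,230,000 L = 122,600 g cyanuric acid.

(b) [OCl⁻]/[HOCl] = 10^(pH − pKa) = 10^(7.27 − 7.54) = 0.537; fraction as HOCl = 1/(1 + 0.537) = 0.6506.
(b) Free chlorine required for 2.6 ppm HOCl: 2.6 / 0.6506 = 3.996 ppm.
(b) FC to add: 3.996 − 0.5 = 3.496 mg/L as Cl₂.
(b) Cl₂ equivalent: 3.496 mg/L × 254,000 L = 888.1 g.
(b) Product at 65.0% available Cl: 888.1 / 0.65 = 1366 g.

(a) 123 kg; (b) 1.37 kg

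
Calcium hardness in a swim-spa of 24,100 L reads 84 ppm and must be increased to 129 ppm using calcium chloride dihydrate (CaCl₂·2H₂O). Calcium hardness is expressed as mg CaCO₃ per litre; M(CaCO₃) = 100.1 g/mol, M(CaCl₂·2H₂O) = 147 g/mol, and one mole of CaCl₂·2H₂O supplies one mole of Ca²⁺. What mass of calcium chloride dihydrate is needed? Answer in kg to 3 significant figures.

1.59 kg

Hardness to add: (129 − 84) = 45 mg/L as CaCO₃ × 24,100 L = 1084 g as CaCO₃.
Moles of Ca²⁺ (1 mol Ca²⁺ ≡ 1 mol CaCO₃): 1084 / 100.1 g/mol = 10.83 mol.
Mass of CaCl₂·2H₂O: 10.83 × 147 = 1593 g.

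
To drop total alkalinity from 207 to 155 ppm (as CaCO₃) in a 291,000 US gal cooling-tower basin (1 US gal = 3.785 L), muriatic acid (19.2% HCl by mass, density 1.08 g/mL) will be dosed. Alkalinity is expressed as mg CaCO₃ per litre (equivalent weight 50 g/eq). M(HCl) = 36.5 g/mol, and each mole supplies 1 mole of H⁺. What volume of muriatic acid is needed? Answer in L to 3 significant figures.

202 L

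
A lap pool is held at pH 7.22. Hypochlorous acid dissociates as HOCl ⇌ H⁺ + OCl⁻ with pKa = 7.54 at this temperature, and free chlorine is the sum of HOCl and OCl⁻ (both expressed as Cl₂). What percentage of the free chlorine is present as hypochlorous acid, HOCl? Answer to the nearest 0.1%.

[OCl⁻]/[HOCl] = 10^(pH − pKa) = 10^(7.22 − 7.54) = 10^-0.32 = 0.4786.
Fraction as HOCl = 1 / (1 + 0.4786) = 0.6763.

67.6%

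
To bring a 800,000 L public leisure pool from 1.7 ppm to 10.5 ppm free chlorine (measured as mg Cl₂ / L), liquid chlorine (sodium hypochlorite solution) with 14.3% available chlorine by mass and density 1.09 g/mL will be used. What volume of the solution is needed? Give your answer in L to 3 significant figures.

Chlorine deficit: 10.5 − 1.7 = 8.8 ppm = 8.8 mg/L as Cl₂.
Cl₂ equivalent needed: 8.8 mg/L × 800,000 L = 7,040,000 mg = 7040 g.
Product at 14.3% available chlorine: 7040 / 0.143 = 49,230 g.
Volume at density 1.09 g/mL: 49,230 g ÷ 1.09 g/mL = 45,170 mL.

45.2 L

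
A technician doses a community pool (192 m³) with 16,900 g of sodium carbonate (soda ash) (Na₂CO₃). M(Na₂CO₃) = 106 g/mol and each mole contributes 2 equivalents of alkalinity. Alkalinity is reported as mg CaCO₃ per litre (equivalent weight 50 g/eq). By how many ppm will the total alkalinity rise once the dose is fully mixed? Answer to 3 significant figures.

83.0 ppm

Volume: 192 m³ = 192,000 L.
Moles of Na₂CO₃: 16,900 g ÷ 106 g/mol = 159.4 mol → 318.9 eq of alkalinity.
As CaCO₃: 318.9 eq × 50 g/eq = 15,940 g.
Rise: 15,940 g / 192,000 L × 1000 = 83.04 mg/L.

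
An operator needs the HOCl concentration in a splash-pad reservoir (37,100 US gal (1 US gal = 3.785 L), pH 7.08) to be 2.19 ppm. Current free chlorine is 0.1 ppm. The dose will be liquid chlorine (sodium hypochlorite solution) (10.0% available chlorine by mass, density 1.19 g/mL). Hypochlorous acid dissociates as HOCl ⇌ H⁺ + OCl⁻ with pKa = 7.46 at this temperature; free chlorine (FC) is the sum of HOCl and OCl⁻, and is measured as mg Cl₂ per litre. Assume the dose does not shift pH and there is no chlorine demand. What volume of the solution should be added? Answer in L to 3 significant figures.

Volume: 37,100 US gal × 3.785 L/gal = 140,424 L.
[OCl⁻]/[HOCl] = 10^(pH − pKa) = 10^(7.08 − 7.46) = 0.4169; fraction as HOCl = 1/(1 + 0.4169) = 0.7058.
Free chlorine required for 2.19 ppm HOCl: 2.19 / 0.7058 = 3.103 ppm.
FC to add: 3.103 − 0.1 = 3.003 mg/L as Cl₂.
Cl₂ equivalent: 3.003 mg/L × 140,424 L = 421.7 g.
Product at 10.0% available Cl: 421.7 / 0.1 = 4217 g.
Volume: 4217 g ÷ 1.19 g/mL = 3544 mL.

3.54 L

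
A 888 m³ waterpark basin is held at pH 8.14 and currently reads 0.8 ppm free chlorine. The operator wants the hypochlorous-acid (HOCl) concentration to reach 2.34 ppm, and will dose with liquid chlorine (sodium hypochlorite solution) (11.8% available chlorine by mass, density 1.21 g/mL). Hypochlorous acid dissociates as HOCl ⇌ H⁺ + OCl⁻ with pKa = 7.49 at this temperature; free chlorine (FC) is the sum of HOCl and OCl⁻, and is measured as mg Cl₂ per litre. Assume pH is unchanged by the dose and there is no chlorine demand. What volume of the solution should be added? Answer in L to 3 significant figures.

Volume: 888 m³ = 888,000 L.
[OCl⁻]/[HOCl] = 10^(pH − pKa) = 10^(8.14 − 7.49) = 4.467; fraction as HOCl = 1/(1 + 4.467) = 0.1829.
Free chlorine required for 2.34 ppm HOCl: 2.34 / 0.1829 = 12.79 ppm.
FC to add: 12.79 − 0.8 = 11.99 mg/L as Cl₂.
Cl₂ equivalent: 11.99 mg/L × 888,000 L = 10,650 g.
Product at 11.8% available Cl: 10,650 / 0.118 = 90,250 g.
Volume: 90,250 g ÷ 1.21 g/mL = 74,590 mL.

74.6 L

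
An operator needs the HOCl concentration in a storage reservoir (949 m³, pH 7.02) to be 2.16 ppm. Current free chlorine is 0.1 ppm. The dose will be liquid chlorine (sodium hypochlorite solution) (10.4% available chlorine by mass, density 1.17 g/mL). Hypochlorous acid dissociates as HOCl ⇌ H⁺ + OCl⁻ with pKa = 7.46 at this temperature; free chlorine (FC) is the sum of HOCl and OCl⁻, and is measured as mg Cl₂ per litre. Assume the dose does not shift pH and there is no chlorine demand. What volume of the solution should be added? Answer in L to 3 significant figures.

22.2 L

Volume: 949 m³ = 949,000 L.
[OCl⁻]/[HOCl] = 10^(pH − pKa) = 10^(7.02 − 7.46) = 0.3631; fraction as HOCl = 1/(1 + 0.3631) = 0.7336.
Free chlorine required for 2.16 ppm HOCl: 2.16 / 0.7336 = 2.944 ppm.
FC to add: 2.944 − 0.1 = 2.844 mg/L as Cl₂.
Cl₂ equivalent: 2.844 mg/L × 949,000 L = 2699 g.
Product at 10.4% available Cl: 2699 / 0.104 = 25,950 g.
Volume: 25,950 g ÷ 1.17 g/mL = 22,180 mL.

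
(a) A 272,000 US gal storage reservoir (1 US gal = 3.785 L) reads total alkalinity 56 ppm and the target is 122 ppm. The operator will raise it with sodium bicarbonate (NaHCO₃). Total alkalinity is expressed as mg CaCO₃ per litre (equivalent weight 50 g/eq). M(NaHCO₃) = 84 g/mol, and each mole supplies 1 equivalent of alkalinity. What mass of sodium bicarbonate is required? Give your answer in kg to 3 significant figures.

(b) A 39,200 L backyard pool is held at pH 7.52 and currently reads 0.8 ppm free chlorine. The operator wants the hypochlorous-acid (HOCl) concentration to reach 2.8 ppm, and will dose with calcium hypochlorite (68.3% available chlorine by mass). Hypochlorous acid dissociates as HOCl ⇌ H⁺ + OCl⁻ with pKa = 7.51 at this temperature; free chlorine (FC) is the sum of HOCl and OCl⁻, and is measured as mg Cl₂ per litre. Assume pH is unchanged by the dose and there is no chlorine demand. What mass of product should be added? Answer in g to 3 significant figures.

(a) 114 kg; (b) 279 g

(a) Volume: 272,000 US gal × 3.785 L/gal = 1,029,520 L.
(a) Alkalinity to add: (122 − 56) = 66 mg/L as CaCO₃ × 1,029,520 L = 67,950 g as CaCO₃.
(a) Equivalents: 67,950 g ÷ 50 g/eq = 1359 eq.
(a) NaHCO₃ supplies 1 eq per mole → 1359 mol.
(a) Mass: 1359 mol × 84 g/mol = 114,200 g.

(b) [OCl⁻]/[HOCl] = 10^(pH − pKa) = 10^(7.52 − 7.51) = 1.023; fraction as HOCl = 1/(1 + 1.023) = 0.4942.
(b) Free chlorine required for 2.8 ppm HOCl: 2.8 / 0.4942 = 5.665 ppm.
(b) FC to add: 5.665 − 0.8 = 4.865 mg/L as Cl₂.
(b) Cl₂ equivalent: 4.865 mg/L × 39,200 L = 190.7 g.
(b) Product at 68.3% available Cl: 190.7 / 0.683 = 279.2 g.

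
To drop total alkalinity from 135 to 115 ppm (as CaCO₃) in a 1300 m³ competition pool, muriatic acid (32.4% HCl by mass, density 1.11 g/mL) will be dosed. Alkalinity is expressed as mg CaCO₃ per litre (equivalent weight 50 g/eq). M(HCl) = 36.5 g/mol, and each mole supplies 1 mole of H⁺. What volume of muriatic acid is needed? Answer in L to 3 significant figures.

52.8 L

Volume: 1300 m³ = 1,300,000 L.
Alkalinity to neutralize: (135 − 115) = 20 mg/L as CaCO₃ × 1,300,000 L = 26,000 g as CaCO₃.
Equivalents of H⁺ required: 26,000 ÷ 50 g/eq = 520 eq = 520 mol HCl.
Mass of HCl: 520 × 36.5 = 18,980 g.
Mass of 32.4% solution: 18,980 / 0.324 = 58,580 g.
Volume: 58,580 g ÷ 1.11 g/mL = 52,770 mL.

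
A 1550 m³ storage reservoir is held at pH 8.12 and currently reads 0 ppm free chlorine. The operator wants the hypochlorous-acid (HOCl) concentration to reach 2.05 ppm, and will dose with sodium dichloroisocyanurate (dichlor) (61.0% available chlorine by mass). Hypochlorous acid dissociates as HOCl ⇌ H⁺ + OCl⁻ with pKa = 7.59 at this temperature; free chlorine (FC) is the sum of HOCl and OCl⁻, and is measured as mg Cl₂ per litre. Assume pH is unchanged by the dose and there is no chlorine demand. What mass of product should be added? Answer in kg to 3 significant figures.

22.9 kg

Volume: 1550 m³ = 1,550,000 L.
[OCl⁻]/[HOCl] = 10^(pH − pKa) = 10^(8.12 − 7.59) = 3.388; fraction as HOCl = 1/(1 + 3.388) = 0.2279.
Free chlorine required for 2.05 ppm HOCl: 2.05 / 0.2279 = 8.996 ppm.
FC to add: 8.996 − 0 = 8.996 mg/L as Cl₂.
Cl₂ equivalent: 8.996 mg/L × 1,550,000 L = 13,940 g.
Product at 61.0% available Cl: 13,940 / 0.61 = 22,860 g.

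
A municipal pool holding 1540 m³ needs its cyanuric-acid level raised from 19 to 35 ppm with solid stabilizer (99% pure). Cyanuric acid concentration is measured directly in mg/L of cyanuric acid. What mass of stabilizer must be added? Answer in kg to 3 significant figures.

24.9 kg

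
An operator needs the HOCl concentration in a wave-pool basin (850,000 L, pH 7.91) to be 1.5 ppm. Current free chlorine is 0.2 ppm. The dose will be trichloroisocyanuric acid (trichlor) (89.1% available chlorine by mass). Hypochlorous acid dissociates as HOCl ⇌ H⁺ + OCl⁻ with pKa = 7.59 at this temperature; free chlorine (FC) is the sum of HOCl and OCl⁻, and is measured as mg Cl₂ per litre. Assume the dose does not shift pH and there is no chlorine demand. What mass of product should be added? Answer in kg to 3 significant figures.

[OCl⁻]/[HOCl] = 10^(pH − pKa) = 10^(7.91 − 7.59) = 2.089; fraction as HOCl = 1/(1 + 2.089) = 0.3237.
Free chlorine required for 1.5 ppm HOCl: 1.5 / 0.3237 = 4.634 ppm.
FC to add: 4.634 − 0.2 = 4.434 mg/L as Cl₂.
Cl₂ equivalent: 4.434 mg/L × 850,000 L = 3769 g.
Product at 89.1% available Cl: 3769 / 0.891 = 4230 g.

4.23 kg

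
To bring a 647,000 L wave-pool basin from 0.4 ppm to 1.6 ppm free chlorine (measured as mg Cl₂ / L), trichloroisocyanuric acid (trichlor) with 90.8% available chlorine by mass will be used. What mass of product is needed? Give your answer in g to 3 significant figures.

Chlorine deficit: 1.6 − 0.4 = 1.2 ppm = 1.2 mg/L as Cl₂.
Cl₂ equivalent needed: 1.2 mg/L × 647,000 L = 776,400 mg = 776.4 g.
Product at 90.8% available chlorine: 776.4 / 0.908 = 855.1 g.

855 g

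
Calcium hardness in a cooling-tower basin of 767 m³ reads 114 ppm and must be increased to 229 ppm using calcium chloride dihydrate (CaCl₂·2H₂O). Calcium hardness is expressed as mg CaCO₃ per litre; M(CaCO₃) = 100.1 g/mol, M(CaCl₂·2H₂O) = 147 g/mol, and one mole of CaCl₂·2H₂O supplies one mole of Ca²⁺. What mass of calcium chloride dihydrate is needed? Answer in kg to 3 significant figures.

130 kg

Volume: 767 m³ = 767,000 L.
Hardness to add: (229 − 114) = 115 mg/L as CaCO₃ × 767,000 L = 88,200 g as CaCO₃.
Moles of Ca²⁺ (1 mol Ca²⁺ ≡ 1 mol CaCO₃): 88,200 / 100.1 g/mol = 881.2 mol.
Mass of CaCl₂·2H₂O: 881.2 × 147 = 129,500 g.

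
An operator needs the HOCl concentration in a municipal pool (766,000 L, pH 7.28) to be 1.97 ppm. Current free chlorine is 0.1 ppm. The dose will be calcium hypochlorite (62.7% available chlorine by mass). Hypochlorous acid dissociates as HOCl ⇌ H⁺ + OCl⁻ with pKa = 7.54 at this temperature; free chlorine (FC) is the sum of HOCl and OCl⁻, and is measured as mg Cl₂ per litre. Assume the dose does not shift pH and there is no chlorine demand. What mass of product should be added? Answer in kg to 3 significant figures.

3.61 kg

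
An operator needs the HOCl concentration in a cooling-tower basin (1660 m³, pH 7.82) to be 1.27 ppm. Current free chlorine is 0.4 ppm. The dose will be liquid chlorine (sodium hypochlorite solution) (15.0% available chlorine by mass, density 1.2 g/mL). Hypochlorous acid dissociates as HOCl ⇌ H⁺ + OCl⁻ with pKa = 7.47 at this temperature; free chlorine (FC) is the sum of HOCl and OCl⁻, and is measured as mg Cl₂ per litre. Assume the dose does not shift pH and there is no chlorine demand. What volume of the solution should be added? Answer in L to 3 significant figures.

34.2 L

Volume: 1660 m³ = 1,660,000 L.
[OCl⁻]/[HOCl] = 10^(pH − pKa) = 10^(7.82 − 7.47) = 2.239; fraction as HOCl = 1/(1 + 2.239) = 0.3088.
Free chlorine required for 1.27 ppm HOCl: 1.27 / 0.3088 = 4.113 ppm.
FC to add: 4.113 − 0.4 = 3.713 mg/L as Cl₂.
Cl₂ equivalent: 3.713 mg/L × 1,660,000 L = 6164 g.
Product at 15.0% available Cl: 6164 / 0.15 = 41,090 g.
Volume: 41,090 g ÷ 1.2 g/mL = 34,240 mL.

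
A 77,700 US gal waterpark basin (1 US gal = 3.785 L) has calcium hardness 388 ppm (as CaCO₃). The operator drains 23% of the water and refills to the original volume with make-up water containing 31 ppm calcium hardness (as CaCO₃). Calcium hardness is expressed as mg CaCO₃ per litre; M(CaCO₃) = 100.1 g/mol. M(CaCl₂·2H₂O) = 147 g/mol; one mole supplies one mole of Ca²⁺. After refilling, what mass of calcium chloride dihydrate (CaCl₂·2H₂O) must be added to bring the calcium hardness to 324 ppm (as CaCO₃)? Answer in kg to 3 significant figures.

7.82 kg

Volume: 77,700 US gal × 3.785 L/gal = 294,094 L.
After draining 23% and refilling: 388 × 0.77 + 31 × 0.23 = 305.89 ppm.
Deficit to target: 324 − 305.89 = 18.11 mg/L.
As CaCO₃: 18.11 mg/L × 294,094 L = 5326 g; ÷ 100.1 = 53.21 mol Ca²⁺.
Mass: 53.21 × 147 = 7821 g.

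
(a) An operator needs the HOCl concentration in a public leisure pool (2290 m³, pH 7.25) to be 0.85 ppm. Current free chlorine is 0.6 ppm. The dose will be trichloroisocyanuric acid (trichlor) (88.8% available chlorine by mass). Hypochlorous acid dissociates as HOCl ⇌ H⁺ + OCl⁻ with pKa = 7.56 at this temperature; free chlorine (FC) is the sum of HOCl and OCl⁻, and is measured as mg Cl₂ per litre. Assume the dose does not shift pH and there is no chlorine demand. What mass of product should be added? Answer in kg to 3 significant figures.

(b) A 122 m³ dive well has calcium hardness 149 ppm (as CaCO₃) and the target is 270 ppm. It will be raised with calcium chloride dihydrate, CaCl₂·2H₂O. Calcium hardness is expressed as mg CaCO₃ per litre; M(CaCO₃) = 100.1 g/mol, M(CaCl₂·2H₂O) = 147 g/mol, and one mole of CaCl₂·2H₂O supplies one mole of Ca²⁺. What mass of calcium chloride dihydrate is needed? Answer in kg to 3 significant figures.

(a) 1.72 kg; (b) 21.7 kg

(a) Volume: 2290 m³ = 2,290,000 L.
(a) [OCl⁻]/[HOCl] = 10^(pH − pKa) = 10^(7.25 − 7.56) = 0.4898; fraction as HOCl = 1/(1 + 0.4898) = 0.6712.
(a) Free chlorine required for 0.85 ppm HOCl: 0.85 / 0.6712 = 1.266 ppm.
(a) FC to add: 1.266 − 0.6 = 0.6663 mg/L as Cl₂.
(a) Cl₂ equivalent: 0.6663 mg/L × 2,290,000 L = 1526 g.
(a) Product at 88.8% available Cl: 1526 / 0.888 = 1718 g.

(b) Volume: 122 m³ = 122,000 L.
(b) Hardness to add: (270 − 149) = 121 mg/L as CaCO₃ × 122,000 L = 14,760 g as CaCO₃.
(b) Moles of Ca²⁺ (1 mol Ca²⁺ ≡ 1 mol CaCO₃): 14,760 / 100.1 g/mol = 147.5 mol.
(b) Mass of CaCl₂·2H₂O: 147.5 × 147 = 21,680 g.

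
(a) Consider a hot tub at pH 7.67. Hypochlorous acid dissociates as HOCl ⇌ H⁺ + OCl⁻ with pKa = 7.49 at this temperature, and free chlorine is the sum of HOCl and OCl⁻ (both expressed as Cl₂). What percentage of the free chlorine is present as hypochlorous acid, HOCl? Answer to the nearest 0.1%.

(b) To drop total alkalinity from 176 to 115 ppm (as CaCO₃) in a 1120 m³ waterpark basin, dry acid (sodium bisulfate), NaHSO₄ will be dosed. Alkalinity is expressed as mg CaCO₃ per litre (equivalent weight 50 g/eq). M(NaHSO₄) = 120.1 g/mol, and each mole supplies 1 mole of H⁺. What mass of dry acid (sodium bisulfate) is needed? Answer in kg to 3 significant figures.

(a) [OCl⁻]/[HOCl] = 10^(pH − pKa) = 10^(7.67 − 7.49) = 10^0.18 = 1.514.
(a) Fraction as HOCl = 1 / (1 + 1.514) = 0.3978.

(b) Volume: 1120 m³ = 1,120,000 L.
(b) Alkalinity to neutralize: (176 − 115) = 61 mg/L as CaCO₃ × 1,120,000 L = 68,320 g as CaCO₃.
(b) Equivalents of H⁺ required: 68,320 ÷ 50 g/eq = 1366 eq = 1366 mol NaHSO₄.
(b) Mass of NaHSO₄: 1366 × 120.1 = 164,100 g.

(a) 39.8%; (b) 164 kg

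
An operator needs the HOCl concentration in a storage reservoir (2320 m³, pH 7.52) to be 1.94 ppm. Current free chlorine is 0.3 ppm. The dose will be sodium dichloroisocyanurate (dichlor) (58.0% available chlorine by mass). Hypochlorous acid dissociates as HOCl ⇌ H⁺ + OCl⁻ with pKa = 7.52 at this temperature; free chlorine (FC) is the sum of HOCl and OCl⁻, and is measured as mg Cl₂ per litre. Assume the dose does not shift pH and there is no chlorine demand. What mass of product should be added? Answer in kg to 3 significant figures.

Volume: 2320 m³ = 2,320,000 L.
[OCl⁻]/[HOCl] = 10^(pH − pKa) = 10^(7.52 − 7.52) = 1; fraction as HOCl = 1/(1 + 1) = 0.5.
Free chlorine required for 1.94 ppm HOCl: 1.94 / 0.5 = 3.88 ppm.
FC to add: 3.88 − 0.3 = 3.58 mg/L as Cl₂.
Cl₂ equivalent: 3.58 mg/L × 2,320,000 L = 8306 g.
Product at 58.0% available Cl: 8306 / 0.58 = 14,320 g.

14.3 kg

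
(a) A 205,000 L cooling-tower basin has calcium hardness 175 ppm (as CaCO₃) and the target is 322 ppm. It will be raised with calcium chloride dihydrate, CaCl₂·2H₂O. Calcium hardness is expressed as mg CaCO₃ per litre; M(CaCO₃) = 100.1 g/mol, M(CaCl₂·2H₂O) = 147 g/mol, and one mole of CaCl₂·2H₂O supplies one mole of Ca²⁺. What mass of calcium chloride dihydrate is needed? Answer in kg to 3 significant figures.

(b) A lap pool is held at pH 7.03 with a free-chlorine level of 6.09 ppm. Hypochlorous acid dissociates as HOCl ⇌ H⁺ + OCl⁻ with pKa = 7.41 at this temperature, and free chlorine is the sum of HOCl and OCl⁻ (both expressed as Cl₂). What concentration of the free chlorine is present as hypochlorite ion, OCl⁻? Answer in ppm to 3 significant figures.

(a) 44.3 kg; (b) 1.79 ppm

(a) Hardness to add: (322 − 175) = 147 mg/L as CaCO₃ × 205,000 L = 30,140 g as CaCO₃.
(a) Moles of Ca²⁺ (1 mol Ca²⁺ ≡ 1 mol CaCO₃): 30,140 / 100.1 g/mol = 301 mol.
(a) Mass of CaCl₂·2H₂O: 301 × 147 = 44,250 g.

(b) [OCl⁻]/[HOCl] = 10^(pH − pKa) = 10^(7.03 − 7.41) = 10^-0.38 = 0.4169.
(b) Fraction as HOCl = 1 / (1 + 0.4169) = 0.7058.
(b) OCl⁻ = (1 − 0.7058) × 6.09 ppm = 1.792 ppm.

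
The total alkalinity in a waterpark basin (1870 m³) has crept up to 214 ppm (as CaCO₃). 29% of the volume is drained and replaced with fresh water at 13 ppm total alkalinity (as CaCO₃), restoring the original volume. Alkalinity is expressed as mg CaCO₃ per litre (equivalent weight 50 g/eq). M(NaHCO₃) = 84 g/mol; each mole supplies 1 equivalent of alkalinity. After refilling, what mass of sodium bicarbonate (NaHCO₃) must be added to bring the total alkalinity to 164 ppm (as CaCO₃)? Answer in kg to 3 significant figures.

Volume: 1870 m³ = 1,870,000 L.
After draining 29% and refilling: 214 × 0.71 + 13 × 0.29 = 155.71 ppm.
Deficit to target: 164 − 155.71 = 8.29 mg/L.
As CaCO₃: 8.29 mg/L × 1,870,000 L = 15,500 g; ÷ 50 g/eq ÷ 1 = 310 mol NaHCO₃.
Mass: 310 × 84 = 26,040 g.

26.0 kg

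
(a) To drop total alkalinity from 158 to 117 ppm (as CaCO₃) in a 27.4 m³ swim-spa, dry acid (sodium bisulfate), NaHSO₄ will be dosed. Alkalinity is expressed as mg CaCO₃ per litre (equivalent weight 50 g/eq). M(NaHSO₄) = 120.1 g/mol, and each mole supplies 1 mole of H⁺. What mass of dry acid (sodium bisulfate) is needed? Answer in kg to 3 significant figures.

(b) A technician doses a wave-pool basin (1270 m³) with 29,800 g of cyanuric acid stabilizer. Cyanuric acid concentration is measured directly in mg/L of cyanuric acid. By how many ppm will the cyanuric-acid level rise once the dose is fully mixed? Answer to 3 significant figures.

(a) Volume: 27.4 m³ = 27,400 L.
(a) Alkalinity to neutralize: (158 − 117) = 41 mg/L as CaCO₃ × 27,400 L = 1123 g as CaCO₃.
(a) Equivalents of H⁺ required: 1123 ÷ 50 g/eq = 22.47 eq = 22.47 mol NaHSO₄.
(a) Mass of NaHSO₄: 22.47 × 120.1 = 2698 g.

(b) Volume: 1270 m³ = 1,270,000 L.
(b) Rise: 29,800 g / 1,270,000 L × 1000 = 23.46 mg/L.

(a) 2.70 kg; (b) 23.5 ppm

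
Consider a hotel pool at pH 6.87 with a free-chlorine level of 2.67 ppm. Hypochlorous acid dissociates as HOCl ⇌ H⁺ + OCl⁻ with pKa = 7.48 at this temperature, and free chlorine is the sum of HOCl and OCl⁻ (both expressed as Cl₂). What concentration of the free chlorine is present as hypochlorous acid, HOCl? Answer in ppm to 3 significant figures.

2.14 ppm

[OCl⁻]/[HOCl] = 10^(pH − pKa) = 10^(6.87 − 7.48) = 10^-0.61 = 0.2455.
Fraction as HOCl = 1 / (1 + 0.2455) = 0.8029.
HOCl = 0.8029 × 2.67 ppm = 2.144 ppm.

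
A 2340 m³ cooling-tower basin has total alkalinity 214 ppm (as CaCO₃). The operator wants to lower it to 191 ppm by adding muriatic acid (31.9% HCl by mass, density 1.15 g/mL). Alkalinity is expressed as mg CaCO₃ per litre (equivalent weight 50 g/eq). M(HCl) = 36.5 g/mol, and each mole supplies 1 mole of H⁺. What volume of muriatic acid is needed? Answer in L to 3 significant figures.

107 L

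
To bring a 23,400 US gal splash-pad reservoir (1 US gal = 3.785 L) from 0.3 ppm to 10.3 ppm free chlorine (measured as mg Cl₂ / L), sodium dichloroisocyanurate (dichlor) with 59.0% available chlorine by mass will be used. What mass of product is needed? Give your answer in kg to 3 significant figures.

1.50 kg

Volume: 23,400 US gal × 3.785 L/gal = 88,569 L.
Chlorine deficit: 10.3 − 0.3 = 10 ppm = 10 mg/L as Cl₂.
Cl₂ equivalent needed: 10 mg/L × 88,569 L = 885,700 mg = 885.7 g.
Product at 59.0% available chlorine: 885.7 / 0.59 = 1501 g.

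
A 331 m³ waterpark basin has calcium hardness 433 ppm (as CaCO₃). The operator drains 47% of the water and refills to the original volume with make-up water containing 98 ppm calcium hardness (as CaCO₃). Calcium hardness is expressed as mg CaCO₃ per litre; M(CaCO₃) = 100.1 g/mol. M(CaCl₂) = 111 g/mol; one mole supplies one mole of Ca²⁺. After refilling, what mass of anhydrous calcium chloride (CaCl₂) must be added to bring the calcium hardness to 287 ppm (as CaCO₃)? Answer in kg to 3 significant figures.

Volume: 331 m³ = 331,000 L.
After draining 47% and refilling: 433 × 0.53 + 98 × 0.47 = 275.55 ppm.
Deficit to target: 287 − 275.55 = 11.45 mg/L.
As CaCO₃: 11.45 mg/L × 331,000 L = 3790 g; ÷ 100.1 = 37.86 mol Ca²⁺.
Mass: 37.86 × 111 = 4203 g.

4.20 kg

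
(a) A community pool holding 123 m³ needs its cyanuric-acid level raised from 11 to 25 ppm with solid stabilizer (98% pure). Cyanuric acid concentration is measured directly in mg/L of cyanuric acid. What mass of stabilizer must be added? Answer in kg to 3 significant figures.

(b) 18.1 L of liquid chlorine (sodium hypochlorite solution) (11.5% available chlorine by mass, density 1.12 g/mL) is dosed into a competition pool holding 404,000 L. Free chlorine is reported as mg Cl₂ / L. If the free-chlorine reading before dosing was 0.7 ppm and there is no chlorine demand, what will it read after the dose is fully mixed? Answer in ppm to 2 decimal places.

(a) Volume: 123 m³ = 123,000 L.
(a) CYA to add: (25 − 11) = 14 mg/L × 123,000 L = 1722 g cyanuric acid.
(a) At 98% purity: 1722 / 0.98 = 1757 g product.

(b) Mass of solution: 18.1 L × 1000 mL/L × 1.12 g/mL = 20,270 g.
(b) Available chlorine delivered: 20,270 g × 0.115 = 2331 g as Cl₂.
(b) Concentration rise: 2331 g / 404,000 L = 5.77 mg/L = 5.77 ppm.
(b) Final FC: 0.7 + 5.77 = 6.47 ppm.

(a) 1.76 kg; (b) 6.47 ppm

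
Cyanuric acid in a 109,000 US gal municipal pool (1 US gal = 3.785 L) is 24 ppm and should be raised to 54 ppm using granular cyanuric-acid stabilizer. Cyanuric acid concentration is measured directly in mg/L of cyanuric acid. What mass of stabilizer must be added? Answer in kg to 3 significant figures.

Volume: 109,000 US gal × 3.785 L/gal = 412,565 L.
CYA to add: (54 − 24) = 30 mg/L × 412,565 L = 12,380 g cyanuric acid.

12.4 kg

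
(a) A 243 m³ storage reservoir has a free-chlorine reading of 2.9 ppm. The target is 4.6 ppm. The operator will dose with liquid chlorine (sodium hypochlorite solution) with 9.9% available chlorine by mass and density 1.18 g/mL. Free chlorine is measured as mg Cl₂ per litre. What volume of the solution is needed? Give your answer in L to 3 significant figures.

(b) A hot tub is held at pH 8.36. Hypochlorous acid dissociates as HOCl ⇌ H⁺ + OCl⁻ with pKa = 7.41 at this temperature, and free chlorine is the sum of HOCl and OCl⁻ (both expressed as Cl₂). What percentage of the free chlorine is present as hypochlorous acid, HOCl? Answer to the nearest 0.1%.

(a) Volume: 243 m³ = 243,000 L.
(a) Chlorine deficit: 4.6 − 2.9 = 1.7 ppm = 1.7 mg/L as Cl₂.
(a) Cl₂ equivalent needed: 1.7 mg/L × 243,000 L = 413,100 mg = 413.1 g.
(a) Product at 9.9% available chlorine: 413.1 / 0.099 = 4173 g.
(a) Volume at density 1.18 g/mL: 4173 g ÷ 1.18 g/mL = 3536 mL.

(b) [OCl⁻]/[HOCl] = 10^(pH − pKa) = 10^(8.36 − 7.41) = 10^0.95 = 8.913.
(b) Fraction as HOCl = 1 / (1 + 8.913) = 0.1009.

(a) 3.54 L; (b) 10.1%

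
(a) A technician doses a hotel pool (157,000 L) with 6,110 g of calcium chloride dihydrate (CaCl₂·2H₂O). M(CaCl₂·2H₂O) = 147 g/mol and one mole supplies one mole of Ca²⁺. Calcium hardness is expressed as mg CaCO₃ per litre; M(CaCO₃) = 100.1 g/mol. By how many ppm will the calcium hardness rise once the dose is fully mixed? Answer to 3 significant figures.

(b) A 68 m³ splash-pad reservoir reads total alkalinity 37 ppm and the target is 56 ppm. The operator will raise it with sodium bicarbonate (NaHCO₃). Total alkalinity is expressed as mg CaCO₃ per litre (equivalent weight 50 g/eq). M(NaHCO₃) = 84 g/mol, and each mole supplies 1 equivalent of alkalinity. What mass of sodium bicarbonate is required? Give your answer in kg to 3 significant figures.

(a) Moles of Ca²⁺: 6,110 g ÷ 147 g/mol = 41.56 mol.
(a) As CaCO₃: 41.56 mol × 100.1 g/mol = 4161 g.
(a) Rise: 4161 g / 157,000 L × 1000 = 26.5 mg/L.

(b) Volume: 68 m³ = 68,000 L.
(b) Alkalinity to add: (56 − 37) = 19 mg/L as CaCO₃ × 68,000 L = 1292 g as CaCO₃.
(b) Equivalents: 1292 g ÷ 50 g/eq = 25.84 eq.
(b) NaHCO₃ supplies 1 eq per mole → 25.84 mol.
(b) Mass: 25.84 mol × 84 g/mol = 2171 g.

(a) 26.5 ppm; (b) 2.17 kg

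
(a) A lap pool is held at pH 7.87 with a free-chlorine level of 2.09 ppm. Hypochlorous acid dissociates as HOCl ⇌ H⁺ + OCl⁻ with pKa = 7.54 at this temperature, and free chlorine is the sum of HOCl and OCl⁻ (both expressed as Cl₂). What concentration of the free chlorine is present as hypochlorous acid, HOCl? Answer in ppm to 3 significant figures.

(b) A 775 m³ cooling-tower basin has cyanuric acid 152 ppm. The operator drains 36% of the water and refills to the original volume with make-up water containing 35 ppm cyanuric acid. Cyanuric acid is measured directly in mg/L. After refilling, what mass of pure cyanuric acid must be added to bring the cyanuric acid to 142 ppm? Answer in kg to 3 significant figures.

(a) [OCl⁻]/[HOCl] = 10^(pH − pKa) = 10^(7.87 − 7.54) = 10^0.33 = 2.138.
(a) Fraction as HOCl = 1 / (1 + 2.138) = 0.3187.
(a) HOCl = 0.3187 × 2.09 ppm = 0.666 ppm.

(b) Volume: 775 m³ = 775,000 L.
(b) After draining 36% and refilling: 152 × 0.64 + 35 × 0.36 = 109.88 ppm.
(b) Deficit to target: 142 − 109.88 = 32.12 mg/L.
(b) Mass: 32.12 mg/L × 775,000 L = 24,890 g cyanuric acid.

(a) 0.666 ppm; (b) 24.9 kg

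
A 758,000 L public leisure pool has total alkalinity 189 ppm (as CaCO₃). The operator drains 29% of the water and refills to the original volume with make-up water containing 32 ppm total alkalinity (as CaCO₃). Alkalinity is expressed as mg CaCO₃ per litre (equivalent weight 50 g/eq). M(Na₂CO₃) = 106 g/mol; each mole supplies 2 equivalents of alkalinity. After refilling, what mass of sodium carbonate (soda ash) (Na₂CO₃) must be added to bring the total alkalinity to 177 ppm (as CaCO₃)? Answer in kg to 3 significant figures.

26.9 kg

After draining 29% and refilling: 189 × 0.71 + 32 × 0.29 = 143.47 ppm.
Deficit to target: 177 − 143.47 = 33.53 mg/L.
As CaCO₃: 33.53 mg/L × 758,000 L = 25,420 g; ÷ 50 g/eq ÷ 2 = 254.2 mol Na₂CO₃.
Mass: 254.2 × 106 = 26,940 g.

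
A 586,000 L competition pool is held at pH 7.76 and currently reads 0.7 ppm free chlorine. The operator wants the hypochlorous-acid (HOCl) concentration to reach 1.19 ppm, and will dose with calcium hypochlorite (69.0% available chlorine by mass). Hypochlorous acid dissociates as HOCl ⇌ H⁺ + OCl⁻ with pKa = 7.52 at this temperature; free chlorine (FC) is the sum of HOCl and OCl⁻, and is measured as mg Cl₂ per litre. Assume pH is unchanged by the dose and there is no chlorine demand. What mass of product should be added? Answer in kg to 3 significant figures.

2.17 kg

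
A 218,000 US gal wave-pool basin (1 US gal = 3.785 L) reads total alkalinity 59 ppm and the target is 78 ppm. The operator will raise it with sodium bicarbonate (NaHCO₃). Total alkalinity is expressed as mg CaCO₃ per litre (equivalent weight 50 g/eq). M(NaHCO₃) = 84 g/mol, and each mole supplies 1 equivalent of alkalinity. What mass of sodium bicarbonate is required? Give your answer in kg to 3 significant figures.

Volume: 218,000 US gal × 3.785 L/gal = 825,130 L.
Alkalinity to add: (78 − 59) = 19 mg/L as CaCO₃ × 825,130 L = 15,680 g as CaCO₃.
Equivalents: 15,680 g ÷ 50 g/eq = 313.5 eq.
NaHCO₃ supplies 1 eq per mole → 313.5 mol.
Mass: 313.5 mol × 84 g/mol = 26,340 g.

26.3 kg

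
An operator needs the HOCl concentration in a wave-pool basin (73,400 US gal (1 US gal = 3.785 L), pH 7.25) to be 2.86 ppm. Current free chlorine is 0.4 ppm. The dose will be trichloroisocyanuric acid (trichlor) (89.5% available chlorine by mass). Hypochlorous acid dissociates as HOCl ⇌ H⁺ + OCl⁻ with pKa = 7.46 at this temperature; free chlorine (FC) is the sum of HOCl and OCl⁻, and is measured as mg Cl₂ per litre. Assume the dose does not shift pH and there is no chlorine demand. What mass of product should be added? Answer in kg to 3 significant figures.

Volume: 73,400 US gal × 3.785 L/gal = 277,819 L.
[OCl⁻]/[HOCl] = 10^(pH − pKa) = 10^(7.25 − 7.46) = 0.6166; fraction as HOCl = 1/(1 + 0.6166) = 0.6186.
Free chlorine required for 2.86 ppm HOCl: 2.86 / 0.6186 = 4.623 ppm.
FC to add: 4.623 − 0.4 = 4.223 mg/L as Cl₂.
Cl₂ equivalent: 4.223 mg/L × 277,819 L = 1173 g.
Product at 89.5% available Cl: 1173 / 0.895 = 1311 g.

1.31 kg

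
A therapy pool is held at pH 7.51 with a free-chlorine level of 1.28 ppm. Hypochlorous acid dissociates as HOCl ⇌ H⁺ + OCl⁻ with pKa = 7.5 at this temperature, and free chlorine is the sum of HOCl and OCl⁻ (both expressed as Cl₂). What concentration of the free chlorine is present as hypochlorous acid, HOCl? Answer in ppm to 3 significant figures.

0.633 ppm

[OCl⁻]/[HOCl] = 10^(pH − pKa) = 10^(7.51 − 7.5) = 10^0.01 = 1.023.
Fraction as HOCl = 1 / (1 + 1.023) = 0.4942.
HOCl = 0.4942 × 1.28 ppm = 0.6326 ppm.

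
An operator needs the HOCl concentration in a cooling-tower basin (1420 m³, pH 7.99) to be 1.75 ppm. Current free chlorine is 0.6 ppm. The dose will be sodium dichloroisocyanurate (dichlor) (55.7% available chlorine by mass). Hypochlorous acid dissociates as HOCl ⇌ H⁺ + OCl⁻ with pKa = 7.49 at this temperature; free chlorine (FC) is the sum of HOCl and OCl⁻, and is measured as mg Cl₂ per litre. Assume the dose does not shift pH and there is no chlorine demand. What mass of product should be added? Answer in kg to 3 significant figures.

Volume: 1420 m³ = 1,420,000 L.
[OCl⁻]/[HOCl] = 10^(pH − pKa) = 10^(7.99 − 7.49) = 3.162; fraction as HOCl = 1/(1 + 3.162) = 0.2403.
Free chlorine required for 1.75 ppm HOCl: 1.75 / 0.2403 = 7.284 ppm.
FC to add: 7.284 − 0.6 = 6.684 mg/L as Cl₂.
Cl₂ equivalent: 6.684 mg/L × 1,420,000 L = 9491 g.
Product at 55.7% available Cl: 9491 / 0.557 = 17,040 g.

17.0 kg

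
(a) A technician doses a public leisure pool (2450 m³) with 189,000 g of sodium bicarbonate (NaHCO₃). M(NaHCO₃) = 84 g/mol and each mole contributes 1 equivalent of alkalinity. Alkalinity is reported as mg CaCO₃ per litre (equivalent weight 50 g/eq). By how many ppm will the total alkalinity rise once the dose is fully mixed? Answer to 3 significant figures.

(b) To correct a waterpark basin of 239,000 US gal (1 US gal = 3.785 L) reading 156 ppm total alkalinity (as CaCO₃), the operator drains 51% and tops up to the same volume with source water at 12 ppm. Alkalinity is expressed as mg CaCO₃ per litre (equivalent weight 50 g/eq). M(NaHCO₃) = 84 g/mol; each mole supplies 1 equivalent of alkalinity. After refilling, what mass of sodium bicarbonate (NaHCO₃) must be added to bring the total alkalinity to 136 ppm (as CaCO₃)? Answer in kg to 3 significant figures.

(a) Volume: 2450 m³ = 2,450,000 L.
(a) Moles of NaHCO₃: 189,000 g ÷ 84 g/mol = 2250 mol → 2250 eq of alkalinity.
(a) As CaCO₃: 2250 eq × 50 g/eq = 112,500 g.
(a) Rise: 112,500 g / 2,450,000 L × 1000 = 45.92 mg/L.

(b) Volume: 239,000 US gal × 3.785 L/gal = 904,615 L.
(b) After draining 51% and refilling: 156 × 0.49 + 12 × 0.51 = 82.56 ppm.
(b) Deficit to target: 136 − 82.56 = 53.44 mg/L.
(b) As CaCO₃: 53.44 mg/L × 904,615 L = 48,340 g; ÷ 50 g/eq ÷ 1 = 966.9 mol NaHCO₃.
(b) Mass: 966.9 × 84 = 81,220 g.

(a) 45.9 ppm; (b) 81.2 kg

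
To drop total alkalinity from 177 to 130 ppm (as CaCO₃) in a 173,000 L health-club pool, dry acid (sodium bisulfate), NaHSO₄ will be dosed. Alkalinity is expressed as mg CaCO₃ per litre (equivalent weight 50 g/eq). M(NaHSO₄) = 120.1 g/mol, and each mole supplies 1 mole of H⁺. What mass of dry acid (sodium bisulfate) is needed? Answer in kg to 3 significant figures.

19.5 kg

Alkalinity to neutralize: (177 − 130) = 47 mg/L as CaCO₃ × 173,000 L = 8131 g as CaCO₃.
Equivalents of H⁺ required: 8131 ÷ 50 g/eq = 162.6 eq = 162.6 mol NaHSO₄.
Mass of NaHSO₄: 162.6 × 120.1 = 19,530 g.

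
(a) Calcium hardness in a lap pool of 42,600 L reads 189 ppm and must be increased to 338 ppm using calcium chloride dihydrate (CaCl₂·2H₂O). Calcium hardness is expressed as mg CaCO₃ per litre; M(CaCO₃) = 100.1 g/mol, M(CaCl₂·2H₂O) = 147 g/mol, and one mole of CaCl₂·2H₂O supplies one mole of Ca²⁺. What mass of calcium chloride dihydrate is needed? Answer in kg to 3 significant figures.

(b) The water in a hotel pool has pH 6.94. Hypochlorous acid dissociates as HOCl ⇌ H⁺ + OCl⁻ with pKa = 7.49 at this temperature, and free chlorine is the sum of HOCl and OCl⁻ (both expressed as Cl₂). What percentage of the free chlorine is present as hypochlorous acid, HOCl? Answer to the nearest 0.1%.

(a) Hardness to add: (338 − 189) = 149 mg/L as CaCO₃ × 42,600 L = 6347 g as CaCO₃.
(a) Moles of Ca²⁺ (1 mol Ca²⁺ ≡ 1 mol CaCO₃): 6347 / 100.1 g/mol = 63.41 mol.
(a) Mass of CaCl₂·2H₂O: 63.41 × 147 = 9321 g.

(b) [OCl⁻]/[HOCl] = 10^(pH − pKa) = 10^(6.94 − 7.49) = 10^-0.55 = 0.2818.
(b) Fraction as HOCl = 1 / (1 + 0.2818) = 0.7801.

(a) 9.32 kg; (b) 78.0%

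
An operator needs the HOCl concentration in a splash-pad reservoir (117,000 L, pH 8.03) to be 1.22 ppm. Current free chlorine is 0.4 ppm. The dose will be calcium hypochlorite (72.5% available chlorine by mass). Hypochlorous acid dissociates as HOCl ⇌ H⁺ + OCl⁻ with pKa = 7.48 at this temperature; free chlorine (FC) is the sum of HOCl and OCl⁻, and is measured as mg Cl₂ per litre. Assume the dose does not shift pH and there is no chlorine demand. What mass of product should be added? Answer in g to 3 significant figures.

831 g

[OCl⁻]/[HOCl] = 10^(pH − pKa) = 10^(8.03 − 7.48) = 3.548; fraction as HOCl = 1/(1 + 3.548) = 0.2199.
Free chlorine required for 1.22 ppm HOCl: 1.22 / 0.2199 = 5.549 ppm.
FC to add: 5.549 − 0.4 = 5.149 mg/L as Cl₂.
Cl₂ equivalent: 5.149 mg/L × 117,000 L = 602.4 g.
Product at 72.5% available Cl: 602.4 / 0.725 = 830.9 g.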